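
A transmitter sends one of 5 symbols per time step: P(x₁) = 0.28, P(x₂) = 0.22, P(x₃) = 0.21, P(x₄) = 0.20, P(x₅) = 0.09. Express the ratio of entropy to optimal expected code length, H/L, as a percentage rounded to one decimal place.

98.0%

Entropy H = −Σ p log₂ p ≈ 2.2447 bits.
Huffman merges: 9/100+1/5→29/100; 21/100+11/50→43/100; 7/25+29/100→57/100; 43/100+57/100→1. L = 229/100 ≈ 2.2900.
Efficiency = H/L = 2.2447/2.2900 = 98.0%.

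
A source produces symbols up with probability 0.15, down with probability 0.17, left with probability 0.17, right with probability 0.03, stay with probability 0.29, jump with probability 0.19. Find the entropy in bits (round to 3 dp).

2.405 bits

H = −Σ pᵢ log₂ pᵢ.
−0.15·log₂(0.15) = 0.4105
−0.17·log₂(0.17) = 0.4346
−0.17·log₂(0.17) = 0.4346
−0.03·log₂(0.03) = 0.1518
−0.29·log₂(0.29) = 0.5179
−0.19·log₂(0.19) = 0.4552
Sum ≈ 2.4046 → 2.405 bits.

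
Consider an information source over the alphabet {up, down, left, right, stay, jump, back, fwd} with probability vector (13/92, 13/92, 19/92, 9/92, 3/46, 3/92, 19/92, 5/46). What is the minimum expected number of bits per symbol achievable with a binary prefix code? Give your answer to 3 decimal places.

Repeatedly combine the two least-probable nodes; the expected code length is the sum of the merged weights.
merge 3/92 + 3/46 → 9/92
merge 9/92 + 9/92 → 9/46
merge 5/46 + 13/92 → 1/4
merge 13/92 + 9/46 → 31/92
merge 19/92 + 19/92 → 19/46
merge 1/4 + 31/92 → 27/46
merge 19/46 + 27/46 → 1
L = 9/92 + 9/46 + 1/4 + 31/92 + 19/46 + 27/46 + 1 = 265/92 ≈ 2.880 bits/symbol.

2.880 bits/symbol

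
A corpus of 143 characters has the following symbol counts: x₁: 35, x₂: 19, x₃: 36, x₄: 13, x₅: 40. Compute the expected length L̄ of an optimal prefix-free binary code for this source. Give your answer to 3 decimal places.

Probabilities are the counts divided by 143.
Repeatedly combine the two least-probable nodes; the expected code length is the sum of the merged weights.
merge 1/11 + 19/143 → 32/143
merge 32/143 + 35/143 → 67/143
merge 36/143 + 40/143 → 76/143
merge 67/143 + 76/143 → 1
L = 32/143 + 67/143 + 76/143 + 1 = 318/143 ≈ 2.224 bits/symbol.

2.224 bits/symbol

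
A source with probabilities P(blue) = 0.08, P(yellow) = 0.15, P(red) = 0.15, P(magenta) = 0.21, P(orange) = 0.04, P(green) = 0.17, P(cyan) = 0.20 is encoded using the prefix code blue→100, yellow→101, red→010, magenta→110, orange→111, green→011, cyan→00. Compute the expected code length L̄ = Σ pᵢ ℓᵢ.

L̄ = Σ pᵢ·ℓᵢ = 0.08·3 + 0.15·3 + 0.15·3 + 0.21·3 + 0.04·3 + 0.17·3 + 0.20·2 = 2.8 bits/symbol.

2.8 bits/symbol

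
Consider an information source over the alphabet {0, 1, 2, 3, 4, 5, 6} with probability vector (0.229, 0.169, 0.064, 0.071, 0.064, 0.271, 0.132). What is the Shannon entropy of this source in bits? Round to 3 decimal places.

2.595 bits

H = −Σ pᵢ log₂ pᵢ.
−0.229·log₂(0.229) = 0.4870
−0.169·log₂(0.169) = 0.4335
−0.064·log₂(0.064) = 0.2538
−0.071·log₂(0.071) = 0.2709
−0.064·log₂(0.064) = 0.2538
−0.271·log₂(0.271) = 0.5105
−0.132·log₂(0.132) = 0.3856
Sum ≈ 2.5951 → 2.595 bits.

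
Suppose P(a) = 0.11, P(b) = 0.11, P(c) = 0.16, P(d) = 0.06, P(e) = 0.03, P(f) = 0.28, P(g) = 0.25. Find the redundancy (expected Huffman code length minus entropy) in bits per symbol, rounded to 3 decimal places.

0.027 bits

Entropy H = −Σ p log₂ p ≈ 2.5331 bits.
Huffman merges: 3/100+3/50→9/100; 9/100+11/100→1/5; 11/100+4/25→27/100; 1/5+1/4→9/20; 27/100+7/25→11/20; 9/20+11/20→1. L = 64/25 ≈ 2.5600.
L − H = 2.5600 − 2.5331 = 0.027 bits.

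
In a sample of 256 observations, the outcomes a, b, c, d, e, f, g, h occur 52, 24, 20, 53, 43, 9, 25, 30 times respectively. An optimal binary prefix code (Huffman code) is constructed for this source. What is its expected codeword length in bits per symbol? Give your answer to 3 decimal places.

2.895 bits/symbol

Probabilities are the counts divided by 256.
Repeatedly combine the two least-probable nodes; the expected code length is the sum of the merged weights.
merge 9/256 + 5/64 → 29/256
merge 3/32 + 25/256 → 49/256
merge 29/256 + 15/128 → 59/256
merge 43/256 + 49/256 → 23/64
merge 13/64 + 53/256 → 105/256
merge 59/256 + 23/64 → 151/256
merge 105/256 + 151/256 → 1
L = 29/256 + 49/256 + 59/256 + 23/64 + 105/256 + 151/256 + 1 = 741/256 ≈ 2.895 bits/symbol.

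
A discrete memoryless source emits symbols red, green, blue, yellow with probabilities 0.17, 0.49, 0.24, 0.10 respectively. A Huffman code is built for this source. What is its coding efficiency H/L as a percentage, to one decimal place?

Entropy H = −Σ p log₂ p ≈ 1.7652 bits.
Huffman merges: 1/10+17/100→27/100; 6/25+27/100→51/100; 49/100+51/100→1. L = 89/50 ≈ 1.7800.
Efficiency = H/L = 1.7652/1.7800 = 99.2%.

99.2%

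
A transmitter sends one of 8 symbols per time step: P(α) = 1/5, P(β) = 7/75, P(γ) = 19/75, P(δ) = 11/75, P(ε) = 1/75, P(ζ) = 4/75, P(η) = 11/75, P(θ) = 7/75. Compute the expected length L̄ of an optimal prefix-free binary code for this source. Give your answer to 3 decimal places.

2.773 bits/symbol

Repeatedly combine the two least-probable nodes; the expected code length is the sum of the merged weights.
merge 1/75 + 4/75 → 1/15
merge 1/15 + 7/75 → 4/25
merge 7/75 + 11/75 → 6/25
merge 11/75 + 4/25 → 23/75
merge 1/5 + 6/25 → 11/25
merge 19/75 + 23/75 → 14/25
merge 11/25 + 14/25 → 1
L = 1/15 + 4/25 + 6/25 + 23/75 + 11/25 + 14/25 + 1 = 208/75 ≈ 2.773 bits/symbol.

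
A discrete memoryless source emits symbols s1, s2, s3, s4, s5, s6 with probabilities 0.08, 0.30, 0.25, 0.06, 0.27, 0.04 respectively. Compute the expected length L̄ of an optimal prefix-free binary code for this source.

2.28 bits/symbol

Repeatedly combine the two least-probable nodes; the expected code length is the sum of the merged weights.
merge 1/25 + 3/50 → 1/10
merge 2/25 + 1/10 → 9/50
merge 9/50 + 1/4 → 43/100
merge 27/100 + 3/10 → 57/100
merge 43/100 + 57/100 → 1
L = 1/10 + 9/50 + 43/100 + 57/100 + 1 = 57/25 = 2.28 bits/symbol.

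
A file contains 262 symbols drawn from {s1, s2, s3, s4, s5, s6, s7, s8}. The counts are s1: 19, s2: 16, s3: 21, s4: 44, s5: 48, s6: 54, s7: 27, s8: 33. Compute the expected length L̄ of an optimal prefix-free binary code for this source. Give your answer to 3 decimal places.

Probabilities are the counts divided by 262.
Repeatedly combine the two least-probable nodes; the expected code length is the sum of the merged weights.
merge 8/131 + 19/262 → 35/262
merge 21/262 + 27/262 → 24/131
merge 33/262 + 35/262 → 34/131
merge 22/131 + 24/131 → 46/131
merge 24/131 + 27/131 → 51/131
merge 34/131 + 46/131 → 80/131
merge 51/131 + 80/131 → 1
L = 35/262 + 24/131 + 34/131 + 46/131 + 51/131 + 80/131 + 1 = 767/262 ≈ 2.927 bits/symbol.

2.927 bits/symbol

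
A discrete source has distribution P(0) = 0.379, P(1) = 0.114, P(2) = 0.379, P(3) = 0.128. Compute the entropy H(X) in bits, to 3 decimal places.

H = −Σ pᵢ log₂ pᵢ.
−0.379·log₂(0.379) = 0.5305
−0.114·log₂(0.114) = 0.3571
−0.379·log₂(0.379) = 0.5305
−0.128·log₂(0.128) = 0.3796
Sum ≈ 1.7978 → 1.798 bits.

1.798 bits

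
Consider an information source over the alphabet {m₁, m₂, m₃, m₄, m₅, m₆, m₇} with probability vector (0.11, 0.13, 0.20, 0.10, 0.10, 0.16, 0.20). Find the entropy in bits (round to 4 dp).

H = −Σ pᵢ log₂ pᵢ.
−0.11·log₂(0.11) = 0.3503
−0.13·log₂(0.13) = 0.3826
−0.20·log₂(0.20) = 0.4644
−0.10·log₂(0.10) = 0.3322
−0.10·log₂(0.10) = 0.3322
−0.16·log₂(0.16) = 0.4230
−0.20·log₂(0.20) = 0.4644
Sum ≈ 2.7491 → 2.7491 bits.

2.7491 bits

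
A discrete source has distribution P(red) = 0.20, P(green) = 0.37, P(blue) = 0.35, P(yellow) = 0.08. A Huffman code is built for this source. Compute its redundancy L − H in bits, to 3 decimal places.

Entropy H = −Σ p log₂ p ≈ 1.8167 bits.
Huffman merges: 2/25+1/5→7/25; 7/25+7/20→63/100; 37/100+63/100→1. L = 191/100 ≈ 1.9100.
L − H = 1.9100 − 1.8167 = 0.093 bits.

0.093 bits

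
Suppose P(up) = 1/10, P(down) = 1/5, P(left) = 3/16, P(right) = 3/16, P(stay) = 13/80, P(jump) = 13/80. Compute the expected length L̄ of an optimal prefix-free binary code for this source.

Repeatedly combine the two least-probable nodes; the expected code length is the sum of the merged weights.
merge 1/10 + 13/80 → 21/80
merge 13/80 + 3/16 → 7/20
merge 3/16 + 1/5 → 31/80
merge 21/80 + 7/20 → 49/80
merge 31/80 + 49/80 → 1
L = 21/80 + 7/20 + 31/80 + 49/80 + 1 = 209/80 = 2.6125 bits/symbol.

2.6125 bits/symbol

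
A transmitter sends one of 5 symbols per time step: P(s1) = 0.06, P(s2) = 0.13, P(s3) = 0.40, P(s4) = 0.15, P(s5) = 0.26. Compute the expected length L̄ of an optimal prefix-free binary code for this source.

Repeatedly combine the two least-probable nodes; the expected code length is the sum of the merged weights.
merge 3/50 + 13/100 → 19/100
merge 3/20 + 19/100 → 17/50
merge 13/50 + 17/50 → 3/5
merge 2/5 + 3/5 → 1
L = 19/100 + 17/50 + 3/5 + 1 = 213/100 = 2.13 bits/symbol.

2.13 bits/symbol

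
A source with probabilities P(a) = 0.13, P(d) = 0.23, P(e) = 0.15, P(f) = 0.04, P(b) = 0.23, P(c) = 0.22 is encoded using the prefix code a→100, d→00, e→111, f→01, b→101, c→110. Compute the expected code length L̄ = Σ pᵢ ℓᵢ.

2.73 bits/symbol

L̄ = Σ pᵢ·ℓᵢ = 0.13·3 + 0.23·2 + 0.15·3 + 0.04·2 + 0.23·3 + 0.22·3 = 2.73 bits/symbol.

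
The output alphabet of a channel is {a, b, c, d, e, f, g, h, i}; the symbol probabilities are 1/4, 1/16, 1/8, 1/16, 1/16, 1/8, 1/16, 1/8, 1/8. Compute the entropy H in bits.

3 bits

Each probability is a power of 1/2, so log₂(1/p) is an integer.
H = Σ p·log₂(1/p) = 1/4·2 + 1/16·4 + 1/8·3 + 1/16·4 + 1/16·4 + 1/8·3 + 1/16·4 + 1/8·3 + 1/8·3 = 3 bits.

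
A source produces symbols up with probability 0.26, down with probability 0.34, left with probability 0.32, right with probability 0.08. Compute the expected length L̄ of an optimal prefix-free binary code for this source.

2 bits/symbol

Repeatedly combine the two least-probable nodes; the expected code length is the sum of the merged weights.
merge 2/25 + 13/50 → 17/50
merge 8/25 + 17/50 → 33/50
merge 17/50 + 33/50 → 1
L = 17/50 + 33/50 + 1 = 2 bits/symbol.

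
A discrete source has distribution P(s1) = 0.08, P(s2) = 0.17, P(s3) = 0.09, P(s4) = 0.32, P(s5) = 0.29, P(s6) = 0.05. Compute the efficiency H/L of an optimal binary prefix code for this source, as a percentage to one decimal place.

Entropy H = −Σ p log₂ p ≈ 2.2988 bits.
Huffman merges: 1/20+2/25→13/100; 9/100+13/100→11/50; 17/100+11/50→39/100; 29/100+8/25→61/100; 39/100+61/100→1. L = 47/20 ≈ 2.3500.
Efficiency = H/L = 2.2988/2.3500 = 97.8%.

97.8%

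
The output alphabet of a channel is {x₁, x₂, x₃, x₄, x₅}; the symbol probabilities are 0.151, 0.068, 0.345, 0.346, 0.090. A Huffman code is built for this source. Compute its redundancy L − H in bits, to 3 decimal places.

0.073 bits

Entropy H = −Σ p log₂ p ≈ 2.0477 bits.
Huffman merges: 17/250+9/100→79/500; 151/1000+79/500→309/1000; 309/1000+69/200→327/500; 173/500+327/500→1. L = 2121/1000 ≈ 2.1210.
L − H = 2.1210 − 2.0477 = 0.073 bits.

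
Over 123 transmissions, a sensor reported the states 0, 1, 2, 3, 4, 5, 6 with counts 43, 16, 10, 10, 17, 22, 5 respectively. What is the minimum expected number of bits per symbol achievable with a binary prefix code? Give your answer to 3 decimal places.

Probabilities are the counts divided by 123.
Repeatedly combine the two least-probable nodes; the expected code length is the sum of the merged weights.
merge 5/123 + 10/123 → 5/41
merge 10/123 + 5/41 → 25/123
merge 16/123 + 17/123 → 11/41
merge 22/123 + 25/123 → 47/123
merge 11/41 + 43/123 → 76/123
merge 47/123 + 76/123 → 1
L = 5/41 + 25/123 + 11/41 + 47/123 + 76/123 + 1 = 319/123 ≈ 2.593 bits/symbol.

2.593 bits/symbol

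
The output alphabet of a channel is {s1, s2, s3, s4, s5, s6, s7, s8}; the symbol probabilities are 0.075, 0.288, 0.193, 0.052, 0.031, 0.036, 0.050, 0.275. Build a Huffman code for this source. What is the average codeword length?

Repeatedly combine the two least-probable nodes; the expected code length is the sum of the merged weights.
merge 31/1000 + 9/250 → 67/1000
merge 1/20 + 13/250 → 51/500
merge 67/1000 + 3/40 → 71/500
merge 51/500 + 71/500 → 61/250
merge 193/1000 + 61/250 → 437/1000
merge 11/40 + 36/125 → 563/1000
merge 437/1000 + 563/1000 → 1
L = 67/1000 + 51/500 + 71/500 + 61/250 + 437/1000 + 563/1000 + 1 = 511/200 = 2.555 bits/symbol.

2.555 bits/symbol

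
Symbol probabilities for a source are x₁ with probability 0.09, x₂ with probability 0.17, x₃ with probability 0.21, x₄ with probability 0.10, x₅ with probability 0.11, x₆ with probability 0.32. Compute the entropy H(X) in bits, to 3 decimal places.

2.429 bits

H = −Σ pᵢ log₂ pᵢ.
−0.09·log₂(0.09) = 0.3127
−0.17·log₂(0.17) = 0.4346
−0.21·log₂(0.21) = 0.4728
−0.10·log₂(0.10) = 0.3322
−0.11·log₂(0.11) = 0.3503
−0.32·log₂(0.32) = 0.5260
Sum ≈ 2.4286 → 2.429 bits.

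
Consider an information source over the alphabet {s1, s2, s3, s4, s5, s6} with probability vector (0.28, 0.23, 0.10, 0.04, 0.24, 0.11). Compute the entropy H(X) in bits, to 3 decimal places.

2.364 bits

H = −Σ pᵢ log₂ pᵢ.
−0.28·log₂(0.28) = 0.5142
−0.23·log₂(0.23) = 0.4877
−0.10·log₂(0.10) = 0.3322
−0.04·log₂(0.04) = 0.1858
−0.24·log₂(0.24) = 0.4941
−0.11·log₂(0.11) = 0.3503
Sum ≈ 2.3643 → 2.364 bits.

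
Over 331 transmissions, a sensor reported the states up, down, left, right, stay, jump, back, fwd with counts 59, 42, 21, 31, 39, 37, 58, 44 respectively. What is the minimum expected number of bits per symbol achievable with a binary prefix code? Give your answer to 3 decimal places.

2.979 bits/symbol

Probabilities are the counts divided by 331.
Repeatedly combine the two least-probable nodes; the expected code length is the sum of the merged weights.
merge 21/331 + 31/331 → 52/331
merge 37/331 + 39/331 → 76/331
merge 42/331 + 44/331 → 86/331
merge 52/331 + 58/331 → 110/331
merge 59/331 + 76/331 → 135/331
merge 86/331 + 110/331 → 196/331
merge 135/331 + 196/331 → 1
L = 52/331 + 76/331 + 86/331 + 110/331 + 135/331 + 196/331 + 1 = 986/331 ≈ 2.979 bits/symbol.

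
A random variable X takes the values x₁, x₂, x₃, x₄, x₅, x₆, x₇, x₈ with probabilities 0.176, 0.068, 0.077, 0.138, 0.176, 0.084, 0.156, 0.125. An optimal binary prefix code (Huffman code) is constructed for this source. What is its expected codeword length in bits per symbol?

2.969 bits/symbol

Repeatedly combine the two least-probable nodes; the expected code length is the sum of the merged weights.
merge 17/250 + 77/1000 → 29/200
merge 21/250 + 1/8 → 209/1000
merge 69/500 + 29/200 → 283/1000
merge 39/250 + 22/125 → 83/250
merge 22/125 + 209/1000 → 77/200
merge 283/1000 + 83/250 → 123/200
merge 77/200 + 123/200 → 1
L = 29/200 + 209/1000 + 283/1000 + 83/250 + 77/200 + 123/200 + 1 = 2969/1000 = 2.969 bits/symbol.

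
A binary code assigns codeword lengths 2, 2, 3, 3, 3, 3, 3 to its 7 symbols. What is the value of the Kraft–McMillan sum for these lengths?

1.125

With common denominator 2^3 = 8: Σ 2^(−ℓᵢ) = 2/8 + 2/8 + 1/8 + 1/8 + 1/8 + 1/8 + 1/8 = 9/8 = 1.125.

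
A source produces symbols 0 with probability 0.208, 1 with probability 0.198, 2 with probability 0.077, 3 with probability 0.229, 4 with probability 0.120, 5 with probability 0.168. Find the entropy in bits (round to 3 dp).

H = −Σ pᵢ log₂ pᵢ.
−0.208·log₂(0.208) = 0.4712
−0.198·log₂(0.198) = 0.4626
−0.077·log₂(0.077) = 0.2848
−0.229·log₂(0.229) = 0.4870
−0.120·log₂(0.120) = 0.3671
−0.168·log₂(0.168) = 0.4323
Sum ≈ 2.5050 → 2.505 bits.

2.505 bits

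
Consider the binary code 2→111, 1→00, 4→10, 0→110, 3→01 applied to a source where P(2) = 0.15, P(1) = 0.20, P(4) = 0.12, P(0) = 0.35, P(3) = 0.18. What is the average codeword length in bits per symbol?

2.5 bits/symbol

L̄ = Σ pᵢ·ℓᵢ = 0.15·3 + 0.20·2 + 0.12·2 + 0.35·3 + 0.18·2 = 2.5 bits/symbol.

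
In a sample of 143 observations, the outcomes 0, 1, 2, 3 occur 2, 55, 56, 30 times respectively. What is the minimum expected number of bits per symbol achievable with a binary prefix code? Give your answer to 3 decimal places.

Probabilities are the counts divided by 143.
Repeatedly combine the two least-probable nodes; the expected code length is the sum of the merged weights.
merge 2/143 + 30/143 → 32/143
merge 32/143 + 5/13 → 87/143
merge 56/143 + 87/143 → 1
L = 32/143 + 87/143 + 1 = 262/143 ≈ 1.832 bits/symbol.

1.832 bits/symbol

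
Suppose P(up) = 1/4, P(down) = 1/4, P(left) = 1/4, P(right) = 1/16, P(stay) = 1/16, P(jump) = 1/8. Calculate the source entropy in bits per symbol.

2.375 bits

Each probability is a power of 1/2, so log₂(1/p) is an integer.
H = Σ p·log₂(1/p) = 1/4·2 + 1/4·2 + 1/4·2 + 1/16·4 + 1/16·4 + 1/8·3 = 2.375 bits.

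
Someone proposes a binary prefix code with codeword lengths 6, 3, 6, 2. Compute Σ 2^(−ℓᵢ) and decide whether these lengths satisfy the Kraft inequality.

0.40625; yes

With common denominator 2^6 = 64: Σ 2^(−ℓᵢ) = 1/64 + 8/64 + 1/64 + 16/64 = 26/64 = 0.40625.
Kraft's inequality requires Σ ≤ 1; here Σ = 0.40625 ≤ 1, so such a prefix code exists.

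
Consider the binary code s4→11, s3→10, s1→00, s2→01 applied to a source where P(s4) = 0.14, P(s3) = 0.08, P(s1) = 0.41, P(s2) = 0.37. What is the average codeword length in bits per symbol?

L̄ = Σ pᵢ·ℓᵢ = 0.14·2 + 0.08·2 + 0.41·2 + 0.37·2 = 2 bits/symbol.

2 bits/symbol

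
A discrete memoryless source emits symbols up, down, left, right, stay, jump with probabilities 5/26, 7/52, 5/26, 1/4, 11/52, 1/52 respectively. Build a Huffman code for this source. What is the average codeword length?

2.5 bits/symbol

Repeatedly combine the two least-probable nodes; the expected code length is the sum of the merged weights.
merge 1/52 + 7/52 → 2/13
merge 2/13 + 5/26 → 9/26
merge 5/26 + 11/52 → 21/52
merge 1/4 + 9/26 → 31/52
merge 21/52 + 31/52 → 1
L = 2/13 + 9/26 + 21/52 + 31/52 + 1 = 5/2 = 2.5 bits/symbol.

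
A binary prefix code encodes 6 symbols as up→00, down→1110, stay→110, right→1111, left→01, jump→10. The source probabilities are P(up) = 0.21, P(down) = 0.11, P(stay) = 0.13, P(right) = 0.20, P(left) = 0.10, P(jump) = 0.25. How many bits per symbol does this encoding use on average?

L̄ = Σ pᵢ·ℓᵢ = 0.21·2 + 0.11·4 + 0.13·3 + 0.20·4 + 0.10·2 + 0.25·2 = 2.75 bits/symbol.

2.75 bits/symbol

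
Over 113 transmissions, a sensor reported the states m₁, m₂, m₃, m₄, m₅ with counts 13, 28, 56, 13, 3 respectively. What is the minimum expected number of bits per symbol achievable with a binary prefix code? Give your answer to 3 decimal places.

Probabilities are the counts divided by 113.
Repeatedly combine the two least-probable nodes; the expected code length is the sum of the merged weights.
merge 3/113 + 13/113 → 16/113
merge 13/113 + 16/113 → 29/113
merge 28/113 + 29/113 → 57/113
merge 56/113 + 57/113 → 1
L = 16/113 + 29/113 + 57/113 + 1 = 215/113 ≈ 1.903 bits/symbol.

1.903 bits/symbol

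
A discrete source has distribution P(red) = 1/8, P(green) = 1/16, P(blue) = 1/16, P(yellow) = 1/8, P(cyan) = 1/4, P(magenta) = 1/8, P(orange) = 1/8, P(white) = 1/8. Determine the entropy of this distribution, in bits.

Each probability is a power of 1/2, so log₂(1/p) is an integer.
H = Σ p·log₂(1/p) = 1/8·3 + 1/16·4 + 1/16·4 + 1/8·3 + 1/4·2 + 1/8·3 + 1/8·3 + 1/8·3 = 2.875 bits.

2.875 bits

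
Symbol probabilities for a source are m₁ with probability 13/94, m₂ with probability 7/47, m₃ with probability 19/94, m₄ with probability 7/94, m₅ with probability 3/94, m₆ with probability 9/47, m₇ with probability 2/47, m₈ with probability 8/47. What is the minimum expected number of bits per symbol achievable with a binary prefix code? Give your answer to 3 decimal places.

2.830 bits/symbol

Repeatedly combine the two least-probable nodes; the expected code length is the sum of the merged weights.
merge 3/94 + 2/47 → 7/94
merge 7/94 + 7/94 → 7/47
merge 13/94 + 7/47 → 27/94
merge 7/47 + 8/47 → 15/47
merge 9/47 + 19/94 → 37/94
merge 27/94 + 15/47 → 57/94
merge 37/94 + 57/94 → 1
L = 7/94 + 7/47 + 27/94 + 15/47 + 37/94 + 57/94 + 1 = 133/47 ≈ 2.830 bits/symbol.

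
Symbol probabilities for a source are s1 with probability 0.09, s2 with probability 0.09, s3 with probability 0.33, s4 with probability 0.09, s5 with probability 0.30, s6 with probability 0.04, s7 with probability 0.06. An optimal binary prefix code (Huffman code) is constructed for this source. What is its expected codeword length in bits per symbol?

2.47 bits/symbol

Repeatedly combine the two least-probable nodes; the expected code length is the sum of the merged weights.
merge 1/25 + 3/50 → 1/10
merge 9/100 + 9/100 → 9/50
merge 9/100 + 1/10 → 19/100
merge 9/50 + 19/100 → 37/100
merge 3/10 + 33/100 → 63/100
merge 37/100 + 63/100 → 1
L = 1/10 + 9/50 + 19/100 + 37/100 + 63/100 + 1 = 247/100 = 2.47 bits/symbol.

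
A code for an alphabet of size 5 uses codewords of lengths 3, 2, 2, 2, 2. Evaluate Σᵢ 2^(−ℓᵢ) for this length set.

With common denominator 2^3 = 8: Σ 2^(−ℓᵢ) = 1/8 + 2/8 + 2/8 + 2/8 + 2/8 = 9/8 = 1.125.

1.125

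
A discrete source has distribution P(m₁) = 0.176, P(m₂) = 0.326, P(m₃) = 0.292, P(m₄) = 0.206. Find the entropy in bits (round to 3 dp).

H = −Σ pᵢ log₂ pᵢ.
−0.176·log₂(0.176) = 0.4411
−0.326·log₂(0.326) = 0.5272
−0.292·log₂(0.292) = 0.5186
−0.206·log₂(0.206) = 0.4695
Sum ≈ 1.9564 → 1.956 bits.

1.956 bits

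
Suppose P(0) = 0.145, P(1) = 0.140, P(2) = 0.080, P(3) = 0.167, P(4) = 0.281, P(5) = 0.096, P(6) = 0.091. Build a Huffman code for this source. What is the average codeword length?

2.719 bits/symbol

Repeatedly combine the two least-probable nodes; the expected code length is the sum of the merged weights.
merge 2/25 + 91/1000 → 171/1000
merge 12/125 + 7/50 → 59/250
merge 29/200 + 167/1000 → 39/125
merge 171/1000 + 59/250 → 407/1000
merge 281/1000 + 39/125 → 593/1000
merge 407/1000 + 593/1000 → 1
L = 171/1000 + 59/250 + 39/125 + 407/1000 + 593/1000 + 1 = 2719/1000 = 2.719 bits/symbol.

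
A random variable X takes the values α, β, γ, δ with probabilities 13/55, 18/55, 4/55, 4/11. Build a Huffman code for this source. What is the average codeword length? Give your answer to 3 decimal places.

Repeatedly combine the two least-probable nodes; the expected code length is the sum of the merged weights.
merge 4/55 + 13/55 → 17/55
merge 17/55 + 18/55 → 7/11
merge 4/11 + 7/11 → 1
L = 17/55 + 7/11 + 1 = 107/55 ≈ 1.945 bits/symbol.

1.945 bits/symbol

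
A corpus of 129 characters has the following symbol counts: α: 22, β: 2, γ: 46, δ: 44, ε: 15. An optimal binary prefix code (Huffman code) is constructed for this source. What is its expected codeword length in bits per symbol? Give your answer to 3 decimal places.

2.078 bits/symbol

Probabilities are the counts divided by 129.
Repeatedly combine the two least-probable nodes; the expected code length is the sum of the merged weights.
merge 2/129 + 5/43 → 17/129
merge 17/129 + 22/129 → 13/43
merge 13/43 + 44/129 → 83/129
merge 46/129 + 83/129 → 1
L = 17/129 + 13/43 + 83/129 + 1 = 268/129 ≈ 2.078 bits/symbol.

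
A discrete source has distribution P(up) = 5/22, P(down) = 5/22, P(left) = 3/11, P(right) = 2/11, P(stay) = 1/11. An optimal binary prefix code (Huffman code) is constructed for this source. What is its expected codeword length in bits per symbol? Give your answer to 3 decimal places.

Repeatedly combine the two least-probable nodes; the expected code length is the sum of the merged weights.
merge 1/11 + 2/11 → 3/11
merge 5/22 + 5/22 → 5/11
merge 3/11 + 3/11 → 6/11
merge 5/11 + 6/11 → 1
L = 3/11 + 5/11 + 6/11 + 1 = 25/11 ≈ 2.273 bits/symbol.

2.273 bits/symbol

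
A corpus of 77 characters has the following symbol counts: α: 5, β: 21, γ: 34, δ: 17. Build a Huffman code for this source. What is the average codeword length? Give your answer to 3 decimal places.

Probabilities are the counts divided by 77.
Repeatedly combine the two least-probable nodes; the expected code length is the sum of the merged weights.
merge 5/77 + 17/77 → 2/7
merge 3/11 + 2/7 → 43/77
merge 34/77 + 43/77 → 1
L = 2/7 + 43/77 + 1 = 142/77 ≈ 1.844 bits/symbol.

1.844 bits/symbol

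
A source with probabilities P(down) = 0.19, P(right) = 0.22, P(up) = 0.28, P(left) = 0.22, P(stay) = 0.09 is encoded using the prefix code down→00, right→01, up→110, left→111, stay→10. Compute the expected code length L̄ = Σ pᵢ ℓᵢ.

2.5 bits/symbol

L̄ = Σ pᵢ·ℓᵢ = 0.19·2 + 0.22·2 + 0.28·3 + 0.22·3 + 0.09·2 = 2.5 bits/symbol.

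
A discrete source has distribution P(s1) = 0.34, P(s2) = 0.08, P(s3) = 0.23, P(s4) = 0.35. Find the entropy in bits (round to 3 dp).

H = −Σ pᵢ log₂ pᵢ.
−0.34·log₂(0.34) = 0.5292
−0.08·log₂(0.08) = 0.2915
−0.23·log₂(0.23) = 0.4877
−0.35·log₂(0.35) = 0.5301
Sum ≈ 1.8385 → 1.838 bits.

1.838 bits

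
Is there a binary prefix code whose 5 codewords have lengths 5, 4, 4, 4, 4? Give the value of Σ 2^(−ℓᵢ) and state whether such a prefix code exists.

0.28125; yes

With common denominator 2^5 = 32: Σ 2^(−ℓᵢ) = 1/32 + 2/32 + 2/32 + 2/32 + 2/32 = 9/32 = 0.28125.
Kraft's inequality requires Σ ≤ 1; here Σ = 0.28125 ≤ 1, so such a prefix code exists.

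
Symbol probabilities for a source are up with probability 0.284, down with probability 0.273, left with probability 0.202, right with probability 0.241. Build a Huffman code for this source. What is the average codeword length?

Repeatedly combine the two least-probable nodes; the expected code length is the sum of the merged weights.
merge 101/500 + 241/1000 → 443/1000
merge 273/1000 + 71/250 → 557/1000
merge 443/1000 + 557/1000 → 1
L = 443/1000 + 557/1000 + 1 = 2 bits/symbol.

2 bits/symbol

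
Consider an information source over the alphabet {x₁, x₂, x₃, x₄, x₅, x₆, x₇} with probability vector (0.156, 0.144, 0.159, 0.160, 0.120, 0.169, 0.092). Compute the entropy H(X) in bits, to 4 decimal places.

2.7828 bits

H = −Σ pᵢ log₂ pᵢ.
−0.156·log₂(0.156) = 0.4181
−0.144·log₂(0.144) = 0.4026
−0.159·log₂(0.159) = 0.4218
−0.160·log₂(0.160) = 0.4230
−0.120·log₂(0.120) = 0.3671
−0.169·log₂(0.169) = 0.4335
−0.092·log₂(0.092) = 0.3167
Sum ≈ 2.7828 → 2.7828 bits.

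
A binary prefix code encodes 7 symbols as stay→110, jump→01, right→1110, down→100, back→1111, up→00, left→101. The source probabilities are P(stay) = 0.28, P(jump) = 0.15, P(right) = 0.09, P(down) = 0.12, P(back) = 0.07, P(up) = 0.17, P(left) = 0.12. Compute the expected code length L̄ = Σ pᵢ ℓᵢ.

2.84 bits/symbol

L̄ = Σ pᵢ·ℓᵢ = 0.28·3 + 0.15·2 + 0.09·4 + 0.12·3 + 0.07·4 + 0.17·2 + 0.12·3 = 2.84 bits/symbol.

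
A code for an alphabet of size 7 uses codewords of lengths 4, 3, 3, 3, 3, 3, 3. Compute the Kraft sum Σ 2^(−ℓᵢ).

0.8125

With common denominator 2^4 = 16: Σ 2^(−ℓᵢ) = 1/16 + 2/16 + 2/16 + 2/16 + 2/16 + 2/16 + 2/16 = 13/16 = 0.8125.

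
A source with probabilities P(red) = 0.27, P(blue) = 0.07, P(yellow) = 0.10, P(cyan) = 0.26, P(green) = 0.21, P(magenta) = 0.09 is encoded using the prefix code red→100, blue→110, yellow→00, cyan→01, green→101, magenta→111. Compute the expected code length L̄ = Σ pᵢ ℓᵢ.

L̄ = Σ pᵢ·ℓᵢ = 0.27·3 + 0.07·3 + 0.10·2 + 0.26·2 + 0.21·3 + 0.09·3 = 2.64 bits/symbol.

2.64 bits/symbol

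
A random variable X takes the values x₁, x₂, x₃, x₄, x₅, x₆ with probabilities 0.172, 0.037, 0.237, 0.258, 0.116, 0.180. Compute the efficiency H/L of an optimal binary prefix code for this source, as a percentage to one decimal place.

97.5%

Entropy H = −Σ p log₂ p ≈ 2.4151 bits.
Huffman merges: 37/1000+29/250→153/1000; 153/1000+43/250→13/40; 9/50+237/1000→417/1000; 129/500+13/40→583/1000; 417/1000+583/1000→1. L = 1239/500 ≈ 2.4780.
Efficiency = H/L = 2.4151/2.4780 = 97.5%.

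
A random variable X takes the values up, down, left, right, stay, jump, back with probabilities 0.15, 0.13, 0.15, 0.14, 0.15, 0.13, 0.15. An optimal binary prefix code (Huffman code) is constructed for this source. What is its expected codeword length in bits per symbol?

Repeatedly combine the two least-probable nodes; the expected code length is the sum of the merged weights.
merge 13/100 + 13/100 → 13/50
merge 7/50 + 3/20 → 29/100
merge 3/20 + 3/20 → 3/10
merge 3/20 + 13/50 → 41/100
merge 29/100 + 3/10 → 59/100
merge 41/100 + 59/100 → 1
L = 13/50 + 29/100 + 3/10 + 41/100 + 59/100 + 1 = 57/20 = 2.85 bits/symbol.

2.85 bits/symbol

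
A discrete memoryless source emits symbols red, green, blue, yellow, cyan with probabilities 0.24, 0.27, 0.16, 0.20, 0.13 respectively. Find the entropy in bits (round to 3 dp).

H = −Σ pᵢ log₂ pᵢ.
−0.24·log₂(0.24) = 0.4941
−0.27·log₂(0.27) = 0.5100
−0.16·log₂(0.16) = 0.4230
−0.20·log₂(0.20) = 0.4644
−0.13·log₂(0.13) = 0.3826
Sum ≈ 2.2742 → 2.274 bits.

2.274 bits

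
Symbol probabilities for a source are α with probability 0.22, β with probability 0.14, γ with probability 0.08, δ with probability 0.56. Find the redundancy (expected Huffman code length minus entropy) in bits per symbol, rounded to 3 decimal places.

Entropy H = −Σ p log₂ p ≈ 1.6376 bits.
Huffman merges: 2/25+7/50→11/50; 11/50+11/50→11/25; 11/25+14/25→1. L = 83/50 ≈ 1.6600.
L − H = 1.6600 − 1.6376 = 0.022 bits.

0.022 bits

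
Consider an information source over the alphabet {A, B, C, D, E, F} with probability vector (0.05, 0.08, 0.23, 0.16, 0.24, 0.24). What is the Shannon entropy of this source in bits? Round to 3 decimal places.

2.407 bits

H = −Σ pᵢ log₂ pᵢ.
−0.05·log₂(0.05) = 0.2161
−0.08·log₂(0.08) = 0.2915
−0.23·log₂(0.23) = 0.4877
−0.16·log₂(0.16) = 0.4230
−0.24·log₂(0.24) = 0.4941
−0.24·log₂(0.24) = 0.4941
Sum ≈ 2.4066 → 2.407 bits.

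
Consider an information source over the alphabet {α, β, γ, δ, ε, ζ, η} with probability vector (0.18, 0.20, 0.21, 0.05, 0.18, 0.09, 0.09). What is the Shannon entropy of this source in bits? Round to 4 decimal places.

H = −Σ pᵢ log₂ pᵢ.
−0.18·log₂(0.18) = 0.4453
−0.20·log₂(0.20) = 0.4644
−0.21·log₂(0.21) = 0.4728
−0.05·log₂(0.05) = 0.2161
−0.18·log₂(0.18) = 0.4453
−0.09·log₂(0.09) = 0.3127
−0.09·log₂(0.09) = 0.3127
Sum ≈ 2.6692 → 2.6692 bits.

2.6692 bits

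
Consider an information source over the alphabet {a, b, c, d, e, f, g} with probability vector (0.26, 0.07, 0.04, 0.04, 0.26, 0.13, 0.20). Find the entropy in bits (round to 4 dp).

2.4977 bits

H = −Σ pᵢ log₂ pᵢ.
−0.26·log₂(0.26) = 0.5053
−0.07·log₂(0.07) = 0.2686
−0.04·log₂(0.04) = 0.1858
−0.04·log₂(0.04) = 0.1858
−0.26·log₂(0.26) = 0.5053
−0.13·log₂(0.13) = 0.3826
−0.20·log₂(0.20) = 0.4644
Sum ≈ 2.4977 → 2.4977 bits.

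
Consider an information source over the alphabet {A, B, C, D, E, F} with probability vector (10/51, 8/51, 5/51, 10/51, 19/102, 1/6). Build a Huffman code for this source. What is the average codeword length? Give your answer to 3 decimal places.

2.608 bits/symbol

Repeatedly combine the two least-probable nodes; the expected code length is the sum of the merged weights.
merge 5/51 + 8/51 → 13/51
merge 1/6 + 19/102 → 6/17
merge 10/51 + 10/51 → 20/51
merge 13/51 + 6/17 → 31/51
merge 20/51 + 31/51 → 1
L = 13/51 + 6/17 + 20/51 + 31/51 + 1 = 133/51 ≈ 2.608 bits/symbol.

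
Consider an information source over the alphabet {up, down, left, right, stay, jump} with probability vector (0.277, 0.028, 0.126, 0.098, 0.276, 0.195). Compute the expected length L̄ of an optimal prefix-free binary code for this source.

Repeatedly combine the two least-probable nodes; the expected code length is the sum of the merged weights.
merge 7/250 + 49/500 → 63/500
merge 63/500 + 63/500 → 63/250
merge 39/200 + 63/250 → 447/1000
merge 69/250 + 277/1000 → 553/1000
merge 447/1000 + 553/1000 → 1
L = 63/500 + 63/250 + 447/1000 + 553/1000 + 1 = 1189/500 = 2.378 bits/symbol.

2.378 bits/symbol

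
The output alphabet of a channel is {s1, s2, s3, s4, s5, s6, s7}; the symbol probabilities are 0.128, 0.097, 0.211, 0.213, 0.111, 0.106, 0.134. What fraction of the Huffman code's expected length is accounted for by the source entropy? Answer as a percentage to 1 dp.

Entropy H = −Σ p log₂ p ≈ 2.7388 bits.
Huffman merges: 97/1000+53/500→203/1000; 111/1000+16/125→239/1000; 67/500+203/1000→337/1000; 211/1000+213/1000→53/125; 239/1000+337/1000→72/125; 53/125+72/125→1. L = 2779/1000 ≈ 2.7790.
Efficiency = H/L = 2.7388/2.7790 = 98.6%.

98.6%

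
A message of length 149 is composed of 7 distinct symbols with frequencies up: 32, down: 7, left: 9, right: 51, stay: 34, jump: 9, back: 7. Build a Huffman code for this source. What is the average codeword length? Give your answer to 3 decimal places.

Probabilities are the counts divided by 149.
Repeatedly combine the two least-probable nodes; the expected code length is the sum of the merged weights.
merge 7/149 + 7/149 → 14/149
merge 9/149 + 9/149 → 18/149
merge 14/149 + 18/149 → 32/149
merge 32/149 + 32/149 → 64/149
merge 34/149 + 51/149 → 85/149
merge 64/149 + 85/149 → 1
L = 14/149 + 18/149 + 32/149 + 64/149 + 85/149 + 1 = 362/149 ≈ 2.430 bits/symbol.

2.430 bits/symbol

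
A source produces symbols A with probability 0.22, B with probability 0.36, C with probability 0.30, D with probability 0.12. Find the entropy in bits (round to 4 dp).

H = −Σ pᵢ log₂ pᵢ.
−0.22·log₂(0.22) = 0.4806
−0.36·log₂(0.36) = 0.5306
−0.30·log₂(0.30) = 0.5211
−0.12·log₂(0.12) = 0.3671
Sum ≈ 1.8993 → 1.8993 bits.

1.8993 bits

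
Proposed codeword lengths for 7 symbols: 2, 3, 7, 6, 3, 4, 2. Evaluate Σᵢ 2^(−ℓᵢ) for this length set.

With common denominator 2^7 = 128: Σ 2^(−ℓᵢ) = 32/128 + 16/128 + 1/128 + 2/128 + 16/128 + 8/128 + 32/128 = 107/128 = 0.8359375.

0.8359375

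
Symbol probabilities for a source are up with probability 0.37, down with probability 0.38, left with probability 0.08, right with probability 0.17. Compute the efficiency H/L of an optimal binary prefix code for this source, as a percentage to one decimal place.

Entropy H = −Σ p log₂ p ≈ 1.7873 bits.
Huffman merges: 2/25+17/100→1/4; 1/4+37/100→31/50; 19/50+31/50→1. L = 187/100 ≈ 1.8700.
Efficiency = H/L = 1.7873/1.8700 = 95.6%.

95.6%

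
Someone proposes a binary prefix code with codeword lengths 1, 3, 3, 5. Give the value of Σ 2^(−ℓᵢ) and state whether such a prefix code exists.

0.78125; yes

With common denominator 2^5 = 32: Σ 2^(−ℓᵢ) = 16/32 + 4/32 + 4/32 + 1/32 = 25/32 = 0.78125.
Kraft's inequality requires Σ ≤ 1; here Σ = 0.78125 ≤ 1, so such a prefix code exists.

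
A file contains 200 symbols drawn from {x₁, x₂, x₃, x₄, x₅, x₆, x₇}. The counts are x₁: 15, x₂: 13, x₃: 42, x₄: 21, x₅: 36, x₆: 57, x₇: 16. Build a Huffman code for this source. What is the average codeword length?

2.645 bits/symbol

Probabilities are the counts divided by 200.
Repeatedly combine the two least-probable nodes; the expected code length is the sum of the merged weights.
merge 13/200 + 3/40 → 7/50
merge 2/25 + 21/200 → 37/200
merge 7/50 + 9/50 → 8/25
merge 37/200 + 21/100 → 79/200
merge 57/200 + 8/25 → 121/200
merge 79/200 + 121/200 → 1
L = 7/50 + 37/200 + 8/25 + 79/200 + 121/200 + 1 = 529/200 = 2.645 bits/symbol.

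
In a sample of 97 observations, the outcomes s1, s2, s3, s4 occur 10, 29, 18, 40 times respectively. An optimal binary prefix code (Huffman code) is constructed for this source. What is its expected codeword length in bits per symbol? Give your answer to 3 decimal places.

Probabilities are the counts divided by 97.
Repeatedly combine the two least-probable nodes; the expected code length is the sum of the merged weights.
merge 10/97 + 18/97 → 28/97
merge 28/97 + 29/97 → 57/97
merge 40/97 + 57/97 → 1
L = 28/97 + 57/97 + 1 = 182/97 ≈ 1.876 bits/symbol.

1.876 bits/symbol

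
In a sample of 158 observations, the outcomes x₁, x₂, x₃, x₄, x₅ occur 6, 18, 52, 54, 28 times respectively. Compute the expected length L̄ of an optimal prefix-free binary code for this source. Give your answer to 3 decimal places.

2.139 bits/symbol

Probabilities are the counts divided by 158.
Repeatedly combine the two least-probable nodes; the expected code length is the sum of the merged weights.
merge 3/79 + 9/79 → 12/79
merge 12/79 + 14/79 → 26/79
merge 26/79 + 26/79 → 52/79
merge 27/79 + 52/79 → 1
L = 12/79 + 26/79 + 52/79 + 1 = 169/79 ≈ 2.139 bits/symbol.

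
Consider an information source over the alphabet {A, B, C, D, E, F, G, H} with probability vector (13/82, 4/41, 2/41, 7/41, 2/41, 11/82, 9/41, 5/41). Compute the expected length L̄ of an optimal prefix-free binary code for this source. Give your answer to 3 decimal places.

2.878 bits/symbol

Repeatedly combine the two least-probable nodes; the expected code length is the sum of the merged weights.
merge 2/41 + 2/41 → 4/41
merge 4/41 + 4/41 → 8/41
merge 5/41 + 11/82 → 21/82
merge 13/82 + 7/41 → 27/82
merge 8/41 + 9/41 → 17/41
merge 21/82 + 27/82 → 24/41
merge 17/41 + 24/41 → 1
L = 4/41 + 8/41 + 21/82 + 27/82 + 17/41 + 24/41 + 1 = 118/41 ≈ 2.878 bits/symbol.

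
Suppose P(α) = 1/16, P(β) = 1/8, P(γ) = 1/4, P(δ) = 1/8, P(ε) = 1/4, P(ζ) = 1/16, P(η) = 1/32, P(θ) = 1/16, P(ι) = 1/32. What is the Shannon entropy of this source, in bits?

Each probability is a power of 1/2, so log₂(1/p) is an integer.
H = Σ p·log₂(1/p) = 1/16·4 + 1/8·3 + 1/4·2 + 1/8·3 + 1/4·2 + 1/16·4 + 1/32·5 + 1/16·4 + 1/32·5 = 2.8125 bits.

2.8125 bits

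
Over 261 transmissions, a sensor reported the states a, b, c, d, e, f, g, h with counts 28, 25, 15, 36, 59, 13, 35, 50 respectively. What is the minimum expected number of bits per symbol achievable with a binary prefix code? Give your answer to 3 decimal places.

Probabilities are the counts divided by 261.
Repeatedly combine the two least-probable nodes; the expected code length is the sum of the merged weights.
merge 13/261 + 5/87 → 28/261
merge 25/261 + 28/261 → 53/261
merge 28/261 + 35/261 → 7/29
merge 4/29 + 50/261 → 86/261
merge 53/261 + 59/261 → 112/261
merge 7/29 + 86/261 → 149/261
merge 112/261 + 149/261 → 1
L = 28/261 + 53/261 + 7/29 + 86/261 + 112/261 + 149/261 + 1 = 752/261 ≈ 2.881 bits/symbol.

2.881 bits/symbol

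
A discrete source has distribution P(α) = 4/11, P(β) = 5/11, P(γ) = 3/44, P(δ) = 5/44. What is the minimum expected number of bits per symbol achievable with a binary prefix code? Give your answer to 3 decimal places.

Repeatedly combine the two least-probable nodes; the expected code length is the sum of the merged weights.
merge 3/44 + 5/44 → 2/11
merge 2/11 + 4/11 → 6/11
merge 5/11 + 6/11 → 1
L = 2/11 + 6/11 + 1 = 19/11 ≈ 1.727 bits/symbol.

1.727 bits/symbol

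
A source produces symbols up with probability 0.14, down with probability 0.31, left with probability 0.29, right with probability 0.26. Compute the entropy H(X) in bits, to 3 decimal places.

1.944 bits

H = −Σ pᵢ log₂ pᵢ.
−0.14·log₂(0.14) = 0.3971
−0.31·log₂(0.31) = 0.5238
−0.29·log₂(0.29) = 0.5179
−0.26·log₂(0.26) = 0.5053
Sum ≈ 1.9441 → 1.944 bits.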